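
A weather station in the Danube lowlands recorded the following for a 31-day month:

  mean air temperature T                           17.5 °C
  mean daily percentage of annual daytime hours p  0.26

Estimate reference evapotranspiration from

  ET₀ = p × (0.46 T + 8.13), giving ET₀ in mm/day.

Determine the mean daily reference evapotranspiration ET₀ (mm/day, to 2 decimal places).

4.21 mm/day

ET₀ = 0.26 × (0.46 × 17.5 + 8.13) = 0.26 × 16.180 = 4.2068 mm/d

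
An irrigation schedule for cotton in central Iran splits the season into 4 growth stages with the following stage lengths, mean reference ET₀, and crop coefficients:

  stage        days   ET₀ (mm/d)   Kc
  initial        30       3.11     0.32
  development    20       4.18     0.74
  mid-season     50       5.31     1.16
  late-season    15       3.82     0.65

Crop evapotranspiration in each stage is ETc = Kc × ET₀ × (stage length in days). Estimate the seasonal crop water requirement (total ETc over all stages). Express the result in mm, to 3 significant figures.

initial: 0.32 × 3.11 × 30 = 29.86 mm
development: 0.74 × 4.18 × 20 = 61.86 mm
mid-season: 1.16 × 5.31 × 50 = 307.98 mm
late-season: 0.65 × 3.82 × 15 = 37.25 mm
Seasonal total = 436.95 mm

437 mm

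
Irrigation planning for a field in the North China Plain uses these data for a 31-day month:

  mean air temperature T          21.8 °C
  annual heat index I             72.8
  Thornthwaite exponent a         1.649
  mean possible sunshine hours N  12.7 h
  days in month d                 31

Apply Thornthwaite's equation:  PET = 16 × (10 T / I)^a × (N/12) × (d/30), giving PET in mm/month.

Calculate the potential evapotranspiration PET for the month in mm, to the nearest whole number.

10T/I = 10 × 21.8 / 72.8 = 2.9945
(10T/I)^a = 2.9945^1.649 = 6.1018
Uncorrected PET = 16 × 6.1018 = 97.629 mm
Correction = (N/12)(d/30) = (12.7/12)(31/30) = 1.0936
PET = 97.629 × 1.0936 = 106.767 mm/month

107 mm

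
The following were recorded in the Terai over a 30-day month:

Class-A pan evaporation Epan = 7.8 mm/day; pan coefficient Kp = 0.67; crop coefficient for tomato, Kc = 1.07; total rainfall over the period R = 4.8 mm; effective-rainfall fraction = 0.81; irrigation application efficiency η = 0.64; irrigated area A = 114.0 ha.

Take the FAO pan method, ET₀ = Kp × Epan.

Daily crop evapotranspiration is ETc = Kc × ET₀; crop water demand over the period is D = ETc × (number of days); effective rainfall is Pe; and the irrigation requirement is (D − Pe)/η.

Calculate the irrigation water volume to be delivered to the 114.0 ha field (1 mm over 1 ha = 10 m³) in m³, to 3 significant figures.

ET₀ = 0.67 × 7.8 = 5.2260 mm/d
ETc = Kc × ET₀ = 1.07 × 5.2260 = 5.5918 mm/d
Crop demand D = ETc × 30 d = 5.5918 × 30 = 167.754 mm
Pe = 0.81 × 4.8 = 3.888 mm
D − Pe = 167.754 − 3.888 = 163.866 mm
Gross irrigation = 163.866 / 0.64 = 256.041 mm
Volume = 256.041 mm × 114.0 ha × 10 = 291886.7 m³

292000 m³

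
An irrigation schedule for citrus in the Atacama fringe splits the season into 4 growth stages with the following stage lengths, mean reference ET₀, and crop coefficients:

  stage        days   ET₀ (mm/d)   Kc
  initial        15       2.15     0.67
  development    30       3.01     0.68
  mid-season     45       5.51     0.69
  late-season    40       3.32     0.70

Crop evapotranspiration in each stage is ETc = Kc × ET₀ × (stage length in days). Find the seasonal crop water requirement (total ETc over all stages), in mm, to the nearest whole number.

initial: 0.67 × 2.15 × 15 = 21.61 mm
development: 0.68 × 3.01 × 30 = 61.40 mm
mid-season: 0.69 × 5.51 × 45 = 171.09 mm
late-season: 0.70 × 3.32 × 40 = 92.96 mm
Seasonal total = 347.06 mm

347 mm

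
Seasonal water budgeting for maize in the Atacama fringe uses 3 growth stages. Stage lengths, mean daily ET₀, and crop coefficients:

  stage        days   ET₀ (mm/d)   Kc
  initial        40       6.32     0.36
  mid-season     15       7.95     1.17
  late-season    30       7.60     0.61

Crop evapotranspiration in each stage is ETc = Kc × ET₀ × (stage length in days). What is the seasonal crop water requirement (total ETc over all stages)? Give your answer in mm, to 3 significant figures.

370 mm

initial: 0.36 × 6.32 × 40 = 91.01 mm
mid-season: 1.17 × 7.95 × 15 = 139.52 mm
late-season: 0.61 × 7.60 × 30 = 139.08 mm
Seasonal total = 369.61 mm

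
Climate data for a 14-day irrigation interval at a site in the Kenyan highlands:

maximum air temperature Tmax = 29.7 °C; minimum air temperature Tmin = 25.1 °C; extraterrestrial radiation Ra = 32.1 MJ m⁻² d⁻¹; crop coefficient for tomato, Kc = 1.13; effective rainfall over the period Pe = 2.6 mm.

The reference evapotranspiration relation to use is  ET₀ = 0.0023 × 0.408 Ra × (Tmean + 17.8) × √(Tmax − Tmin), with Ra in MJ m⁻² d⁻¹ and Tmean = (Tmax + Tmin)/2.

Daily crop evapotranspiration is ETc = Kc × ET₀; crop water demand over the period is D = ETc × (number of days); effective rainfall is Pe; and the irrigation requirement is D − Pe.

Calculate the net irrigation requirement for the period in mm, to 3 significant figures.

43.6 mm

Tmean = (29.7 + 25.1)/2 = 27.40 °C
0.408 Ra = 0.408 × 32.1 = 13.0968 mm/d equivalent
ET₀ = 0.0023 × 13.0968 × (27.40 + 17.8) × √4.6 = 0.0023 × 13.0968 × 45.20 × 2.1448 = 2.9202 mm/d
ETc = Kc × ET₀ = 1.13 × 2.9202 = 3.2998 mm/d
Crop demand D = ETc × 14 d = 3.2998 × 14 = 46.197 mm
D − Pe = 46.197 − 2.6 = 43.597 mm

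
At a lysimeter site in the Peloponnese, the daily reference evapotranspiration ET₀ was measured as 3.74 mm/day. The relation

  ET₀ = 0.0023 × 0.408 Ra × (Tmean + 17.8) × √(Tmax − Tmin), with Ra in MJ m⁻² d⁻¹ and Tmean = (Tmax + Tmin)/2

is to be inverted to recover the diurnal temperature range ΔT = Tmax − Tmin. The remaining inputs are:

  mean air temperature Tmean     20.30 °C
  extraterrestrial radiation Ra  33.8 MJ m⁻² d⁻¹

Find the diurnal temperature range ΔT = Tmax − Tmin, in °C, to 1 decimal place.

9.6 °C

√ΔT = ET₀ / [0.0023 × 0.408 × Ra × (Tmean+17.8)] = 3.74 / (0.0023 × 13.7904 × 38.10) = 3.0949
ΔT = 3.0949² = 9.578 °C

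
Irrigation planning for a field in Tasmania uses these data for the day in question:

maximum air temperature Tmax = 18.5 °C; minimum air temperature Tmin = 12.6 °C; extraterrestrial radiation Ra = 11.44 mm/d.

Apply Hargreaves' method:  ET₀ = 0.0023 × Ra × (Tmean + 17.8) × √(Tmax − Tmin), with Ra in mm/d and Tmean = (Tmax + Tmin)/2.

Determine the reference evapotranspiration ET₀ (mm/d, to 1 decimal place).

Tmean = (18.5 + 12.6)/2 = 15.55 °C
ET₀ = 0.0023 × 11.44 × (15.55 + 17.8) × √5.9 = 0.0023 × 11.44 × 33.35 × 2.4290 = 2.1315 mm/d

2.1 mm/d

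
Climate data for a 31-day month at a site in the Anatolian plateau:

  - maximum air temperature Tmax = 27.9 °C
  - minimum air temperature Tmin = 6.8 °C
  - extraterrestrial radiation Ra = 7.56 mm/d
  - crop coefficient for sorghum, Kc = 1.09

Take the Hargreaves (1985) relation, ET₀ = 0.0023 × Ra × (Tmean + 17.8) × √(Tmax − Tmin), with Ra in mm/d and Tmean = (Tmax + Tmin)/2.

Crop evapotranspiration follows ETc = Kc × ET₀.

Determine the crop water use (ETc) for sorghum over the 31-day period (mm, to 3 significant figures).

94.9 mm

Tmean = (27.9 + 6.8)/2 = 17.35 °C
ET₀ = 0.0023 × 7.56 × (17.35 + 17.8) × √21.1 = 0.0023 × 7.56 × 35.15 × 4.5935 = 2.8075 mm/d
ETc = Kc × ET₀ = 1.09 × 2.8075 = 3.0602 mm/d
Over 31 days: 3.0602 × 31 = 94.866 mm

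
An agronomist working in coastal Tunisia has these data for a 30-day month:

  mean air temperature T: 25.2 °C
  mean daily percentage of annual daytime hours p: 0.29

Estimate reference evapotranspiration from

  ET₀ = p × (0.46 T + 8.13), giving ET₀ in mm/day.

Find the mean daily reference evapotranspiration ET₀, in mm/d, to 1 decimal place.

ET₀ = 0.29 × (0.46 × 25.2 + 8.13) = 0.29 × 19.722 = 5.7194 mm/d

5.7 mm/d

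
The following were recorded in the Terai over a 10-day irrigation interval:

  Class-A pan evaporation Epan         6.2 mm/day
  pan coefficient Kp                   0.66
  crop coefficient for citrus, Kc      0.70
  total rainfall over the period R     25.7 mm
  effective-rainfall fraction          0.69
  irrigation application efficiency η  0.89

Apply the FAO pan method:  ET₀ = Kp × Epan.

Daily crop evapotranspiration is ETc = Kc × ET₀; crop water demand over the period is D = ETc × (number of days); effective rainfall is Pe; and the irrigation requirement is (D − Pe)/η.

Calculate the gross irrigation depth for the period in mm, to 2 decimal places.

12.26 mm

ET₀ = 0.66 × 6.2 = 4.0920 mm/d
ETc = Kc × ET₀ = 0.70 × 4.0920 = 2.8644 mm/d
Crop demand D = ETc × 10 d = 2.8644 × 10 = 28.644 mm
Pe = 0.69 × 25.7 = 17.733 mm
D − Pe = 28.644 − 17.733 = 10.911 mm
Gross irrigation = 10.911 / 0.89 = 12.260 mm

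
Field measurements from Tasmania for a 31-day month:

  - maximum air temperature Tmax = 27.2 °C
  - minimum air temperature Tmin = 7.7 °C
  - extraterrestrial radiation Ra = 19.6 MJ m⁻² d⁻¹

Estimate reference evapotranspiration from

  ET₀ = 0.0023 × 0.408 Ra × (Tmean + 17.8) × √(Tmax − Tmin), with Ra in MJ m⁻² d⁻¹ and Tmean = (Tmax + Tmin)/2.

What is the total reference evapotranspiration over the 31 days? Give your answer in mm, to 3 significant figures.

88.8 mm

Tmean = (27.2 + 7.7)/2 = 17.45 °C
0.408 Ra = 0.408 × 19.6 = 7.9968 mm/d equivalent
ET₀ = 0.0023 × 7.9968 × (17.45 + 17.8) × √19.5 = 0.0023 × 7.9968 × 35.25 × 4.4159 = 2.8630 mm/d
Over 31 days: 2.8630 × 31 = 88.753 mm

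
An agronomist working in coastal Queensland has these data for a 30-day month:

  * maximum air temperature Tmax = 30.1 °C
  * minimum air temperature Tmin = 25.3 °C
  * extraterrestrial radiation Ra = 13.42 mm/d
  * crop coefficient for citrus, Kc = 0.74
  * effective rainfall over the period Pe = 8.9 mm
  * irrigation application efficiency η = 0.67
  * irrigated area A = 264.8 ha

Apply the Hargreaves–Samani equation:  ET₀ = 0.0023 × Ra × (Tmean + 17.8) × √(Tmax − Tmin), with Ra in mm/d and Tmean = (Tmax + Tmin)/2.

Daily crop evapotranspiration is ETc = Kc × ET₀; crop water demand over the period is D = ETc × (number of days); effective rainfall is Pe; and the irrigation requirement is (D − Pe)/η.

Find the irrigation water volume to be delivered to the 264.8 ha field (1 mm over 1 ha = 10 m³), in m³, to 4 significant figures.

234800 m³

Tmean = (30.1 + 25.3)/2 = 27.70 °C
ET₀ = 0.0023 × 13.42 × (27.70 + 17.8) × √4.8 = 0.0023 × 13.42 × 45.50 × 2.1909 = 3.0769 mm/d
ETc = Kc × ET₀ = 0.74 × 3.0769 = 2.2769 mm/d
Crop demand D = ETc × 30 d = 2.2769 × 30 = 68.307 mm
D − Pe = 68.307 − 8.9 = 59.407 mm
Gross irrigation = 59.407 / 0.67 = 88.667 mm
Volume = 88.667 mm × 264.8 ha × 10 = 234790.2 m³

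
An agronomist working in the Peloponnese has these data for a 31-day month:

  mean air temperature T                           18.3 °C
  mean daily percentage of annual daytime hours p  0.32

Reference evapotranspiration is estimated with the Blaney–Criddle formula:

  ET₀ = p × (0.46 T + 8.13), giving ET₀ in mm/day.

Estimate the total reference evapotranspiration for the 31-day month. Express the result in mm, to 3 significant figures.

ET₀ = 0.32 × (0.46 × 18.3 + 8.13) = 0.32 × 16.548 = 5.2954 mm/d
Monthly total = 5.2954 × 31 = 164.157 mm

164 mm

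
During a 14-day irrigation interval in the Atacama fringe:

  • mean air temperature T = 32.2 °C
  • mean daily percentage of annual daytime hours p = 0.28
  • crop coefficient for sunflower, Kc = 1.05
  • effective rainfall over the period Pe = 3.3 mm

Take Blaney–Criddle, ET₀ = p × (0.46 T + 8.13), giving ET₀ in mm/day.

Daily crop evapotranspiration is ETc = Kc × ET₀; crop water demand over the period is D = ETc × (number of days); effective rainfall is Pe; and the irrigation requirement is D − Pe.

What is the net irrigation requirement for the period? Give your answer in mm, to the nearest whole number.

91 mm

ET₀ = 0.28 × (0.46 × 32.2 + 8.13) = 0.28 × 22.942 = 6.4238 mm/d
ETc = Kc × ET₀ = 1.05 × 6.4238 = 6.7450 mm/d
Crop demand D = ETc × 14 d = 6.7450 × 14 = 94.430 mm
D − Pe = 94.430 − 3.3 = 91.130 mm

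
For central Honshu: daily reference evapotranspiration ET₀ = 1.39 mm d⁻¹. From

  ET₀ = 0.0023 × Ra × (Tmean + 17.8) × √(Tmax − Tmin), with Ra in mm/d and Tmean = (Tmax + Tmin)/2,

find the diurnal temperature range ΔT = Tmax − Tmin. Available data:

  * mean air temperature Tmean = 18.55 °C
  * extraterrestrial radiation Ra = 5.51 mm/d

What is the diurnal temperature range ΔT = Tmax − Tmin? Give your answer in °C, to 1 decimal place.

√ΔT = ET₀ / [0.0023 × Ra × (Tmean+17.8)] = 1.39 / (0.0023 × 5.51 × 36.35) = 3.0174
ΔT = 3.0174² = 9.105 °C

9.1 °C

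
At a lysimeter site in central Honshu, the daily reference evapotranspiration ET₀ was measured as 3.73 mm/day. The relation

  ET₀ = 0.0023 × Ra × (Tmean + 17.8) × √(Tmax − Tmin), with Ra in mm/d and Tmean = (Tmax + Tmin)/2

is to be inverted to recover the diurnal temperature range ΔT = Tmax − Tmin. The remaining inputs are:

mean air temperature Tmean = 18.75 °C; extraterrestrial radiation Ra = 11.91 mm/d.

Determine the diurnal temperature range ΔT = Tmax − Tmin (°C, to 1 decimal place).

13.9 °C

√ΔT = ET₀ / [0.0023 × Ra × (Tmean+17.8)] = 3.73 / (0.0023 × 11.91 × 36.55) = 3.7255
ΔT = 3.7255² = 13.879 °C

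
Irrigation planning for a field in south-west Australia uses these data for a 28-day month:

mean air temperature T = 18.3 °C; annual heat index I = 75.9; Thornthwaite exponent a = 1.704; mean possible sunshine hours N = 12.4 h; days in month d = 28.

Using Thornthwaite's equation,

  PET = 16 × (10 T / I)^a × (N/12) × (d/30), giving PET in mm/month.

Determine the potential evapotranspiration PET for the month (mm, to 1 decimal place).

10T/I = 10 × 18.3 / 75.9 = 2.4111
(10T/I)^a = 2.4111^1.704 = 4.4802
Uncorrected PET = 16 × 4.4802 = 71.683 mm
Correction = (N/12)(d/30) = (12.4/12)(28/30) = 0.9644
PET = 71.683 × 0.9644 = 69.131 mm/month

69.1 mm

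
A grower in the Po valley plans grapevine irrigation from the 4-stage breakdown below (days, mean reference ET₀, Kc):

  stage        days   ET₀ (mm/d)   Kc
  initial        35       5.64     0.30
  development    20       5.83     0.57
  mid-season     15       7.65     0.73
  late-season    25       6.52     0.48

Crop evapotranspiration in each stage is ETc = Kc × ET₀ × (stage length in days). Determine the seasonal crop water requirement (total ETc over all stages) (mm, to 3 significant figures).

288 mm

initial: 0.30 × 5.64 × 35 = 59.22 mm
development: 0.57 × 5.83 × 20 = 66.46 mm
mid-season: 0.73 × 7.65 × 15 = 83.77 mm
late-season: 0.48 × 6.52 × 25 = 78.24 mm
Seasonal total = 287.69 mm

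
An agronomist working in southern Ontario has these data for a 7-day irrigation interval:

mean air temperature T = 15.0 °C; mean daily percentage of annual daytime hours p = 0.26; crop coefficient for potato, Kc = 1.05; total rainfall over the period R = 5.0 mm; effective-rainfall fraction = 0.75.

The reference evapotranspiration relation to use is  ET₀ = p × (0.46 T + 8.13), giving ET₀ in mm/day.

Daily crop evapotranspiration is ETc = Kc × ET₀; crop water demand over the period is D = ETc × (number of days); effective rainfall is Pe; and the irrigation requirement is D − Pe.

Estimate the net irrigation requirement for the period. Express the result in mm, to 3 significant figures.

25.0 mm

ET₀ = 0.26 × (0.46 × 15.0 + 8.13) = 0.26 × 15.030 = 3.9078 mm/d
ETc = Kc × ET₀ = 1.05 × 3.9078 = 4.1032 mm/d
Crop demand D = ETc × 7 d = 4.1032 × 7 = 28.722 mm
Pe = 0.75 × 5.0 = 3.750 mm
D − Pe = 28.722 − 3.750 = 24.972 mm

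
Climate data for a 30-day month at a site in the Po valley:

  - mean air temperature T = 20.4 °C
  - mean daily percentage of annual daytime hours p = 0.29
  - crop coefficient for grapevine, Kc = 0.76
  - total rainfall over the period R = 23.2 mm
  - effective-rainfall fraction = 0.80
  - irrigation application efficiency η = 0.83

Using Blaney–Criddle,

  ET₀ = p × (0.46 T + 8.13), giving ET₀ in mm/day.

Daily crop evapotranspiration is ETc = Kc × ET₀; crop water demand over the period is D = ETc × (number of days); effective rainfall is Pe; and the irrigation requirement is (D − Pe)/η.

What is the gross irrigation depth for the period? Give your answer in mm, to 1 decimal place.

117.2 mm

ET₀ = 0.29 × (0.46 × 20.4 + 8.13) = 0.29 × 17.514 = 5.0791 mm/d
ETc = Kc × ET₀ = 0.76 × 5.0791 = 3.8601 mm/d
Crop demand D = ETc × 30 d = 3.8601 × 30 = 115.803 mm
Pe = 0.80 × 23.2 = 18.560 mm
D − Pe = 115.803 − 18.560 = 97.243 mm
Gross irrigation = 97.243 / 0.83 = 117.160 mm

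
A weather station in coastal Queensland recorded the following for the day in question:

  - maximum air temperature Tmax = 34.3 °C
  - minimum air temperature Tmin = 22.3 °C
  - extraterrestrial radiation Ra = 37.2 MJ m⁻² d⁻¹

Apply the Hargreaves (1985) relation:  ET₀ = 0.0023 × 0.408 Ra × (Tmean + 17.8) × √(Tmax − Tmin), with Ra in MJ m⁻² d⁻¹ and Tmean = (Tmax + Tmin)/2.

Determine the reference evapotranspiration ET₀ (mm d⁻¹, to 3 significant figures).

5.57 mm d⁻¹

Tmean = (34.3 + 22.3)/2 = 28.30 °C
0.408 Ra = 0.408 × 37.2 = 15.1776 mm/d equivalent
ET₀ = 0.0023 × 15.1776 × (28.30 + 17.8) × √12.0 = 0.0023 × 15.1776 × 46.10 × 3.4641 = 5.5747 mm/d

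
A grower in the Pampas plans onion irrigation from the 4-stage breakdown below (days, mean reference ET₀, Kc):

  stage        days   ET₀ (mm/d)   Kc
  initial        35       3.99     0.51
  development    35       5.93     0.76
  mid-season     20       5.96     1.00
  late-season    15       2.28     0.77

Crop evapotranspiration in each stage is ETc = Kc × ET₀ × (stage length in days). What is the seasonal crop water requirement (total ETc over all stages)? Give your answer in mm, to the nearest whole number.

374 mm

initial: 0.51 × 3.99 × 35 = 71.22 mm
development: 0.76 × 5.93 × 35 = 157.74 mm
mid-season: 1.00 × 5.96 × 20 = 119.20 mm
late-season: 0.77 × 2.28 × 15 = 26.33 mm
Seasonal total = 374.49 mm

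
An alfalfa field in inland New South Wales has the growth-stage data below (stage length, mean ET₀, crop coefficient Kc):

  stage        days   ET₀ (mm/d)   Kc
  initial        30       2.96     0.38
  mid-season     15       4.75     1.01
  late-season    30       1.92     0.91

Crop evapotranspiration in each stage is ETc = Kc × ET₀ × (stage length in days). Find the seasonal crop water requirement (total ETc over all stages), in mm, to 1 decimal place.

158.1 mm

initial: 0.38 × 2.96 × 30 = 33.74 mm
mid-season: 1.01 × 4.75 × 15 = 71.96 mm
late-season: 0.91 × 1.92 × 30 = 52.42 mm
Seasonal total = 158.12 mm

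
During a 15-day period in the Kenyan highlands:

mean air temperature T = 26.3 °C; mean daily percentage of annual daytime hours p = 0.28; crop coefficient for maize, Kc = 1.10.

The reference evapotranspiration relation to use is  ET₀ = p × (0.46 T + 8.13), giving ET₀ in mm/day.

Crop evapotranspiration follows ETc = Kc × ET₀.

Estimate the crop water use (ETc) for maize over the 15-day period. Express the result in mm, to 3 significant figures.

93.5 mm

ET₀ = 0.28 × (0.46 × 26.3 + 8.13) = 0.28 × 20.228 = 5.6638 mm/d
ETc = Kc × ET₀ = 1.10 × 5.6638 = 6.2302 mm/d
Over 15 days: 6.2302 × 15 = 93.453 mm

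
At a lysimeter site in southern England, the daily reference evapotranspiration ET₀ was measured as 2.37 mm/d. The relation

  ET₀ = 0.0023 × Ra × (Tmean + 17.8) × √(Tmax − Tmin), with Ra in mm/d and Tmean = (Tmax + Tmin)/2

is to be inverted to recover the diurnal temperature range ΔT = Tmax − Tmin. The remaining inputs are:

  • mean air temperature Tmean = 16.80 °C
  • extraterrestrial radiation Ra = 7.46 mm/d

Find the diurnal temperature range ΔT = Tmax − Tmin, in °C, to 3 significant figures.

15.9 °C

√ΔT = ET₀ / [0.0023 × Ra × (Tmean+17.8)] = 2.37 / (0.0023 × 7.46 × 34.60) = 3.9921
ΔT = 3.9921² = 15.937 °C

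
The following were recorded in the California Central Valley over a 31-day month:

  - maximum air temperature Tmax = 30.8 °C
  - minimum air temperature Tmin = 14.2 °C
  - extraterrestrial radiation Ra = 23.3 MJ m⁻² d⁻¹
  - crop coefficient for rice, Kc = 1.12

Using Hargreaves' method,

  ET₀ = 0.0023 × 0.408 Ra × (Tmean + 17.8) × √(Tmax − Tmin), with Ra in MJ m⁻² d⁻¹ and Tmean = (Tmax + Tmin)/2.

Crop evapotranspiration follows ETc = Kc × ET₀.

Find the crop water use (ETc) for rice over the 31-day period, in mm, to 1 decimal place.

Tmean = (30.8 + 14.2)/2 = 22.50 °C
0.408 Ra = 0.408 × 23.3 = 9.5064 mm/d equivalent
ET₀ = 0.0023 × 9.5064 × (22.50 + 17.8) × √16.6 = 0.0023 × 9.5064 × 40.30 × 4.0743 = 3.5901 mm/d
ETc = Kc × ET₀ = 1.12 × 3.5901 = 4.0209 mm/d
Over 31 days: 4.0209 × 31 = 124.648 mm

124.6 mm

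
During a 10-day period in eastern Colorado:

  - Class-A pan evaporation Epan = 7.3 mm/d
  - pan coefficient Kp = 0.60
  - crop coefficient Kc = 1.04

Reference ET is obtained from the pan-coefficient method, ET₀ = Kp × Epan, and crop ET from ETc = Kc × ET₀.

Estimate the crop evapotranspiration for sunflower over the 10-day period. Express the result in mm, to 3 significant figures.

45.6 mm

ET₀ = 0.60 × 7.3 = 4.3800 mm/d
ETc = Kc × ET₀ = 1.04 × 4.3800 = 4.5552 mm/d
Over 10 days: 4.5552 × 10 = 45.552 mm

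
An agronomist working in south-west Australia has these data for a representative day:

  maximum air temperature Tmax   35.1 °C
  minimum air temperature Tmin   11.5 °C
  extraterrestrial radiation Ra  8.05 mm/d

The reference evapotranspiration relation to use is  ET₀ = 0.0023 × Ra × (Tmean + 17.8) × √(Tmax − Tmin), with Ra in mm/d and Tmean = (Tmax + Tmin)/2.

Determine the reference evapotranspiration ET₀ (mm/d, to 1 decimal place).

3.7 mm/d

Tmean = (35.1 + 11.5)/2 = 23.30 °C
ET₀ = 0.0023 × 8.05 × (23.30 + 17.8) × √23.6 = 0.0023 × 8.05 × 41.10 × 4.8580 = 3.6968 mm/d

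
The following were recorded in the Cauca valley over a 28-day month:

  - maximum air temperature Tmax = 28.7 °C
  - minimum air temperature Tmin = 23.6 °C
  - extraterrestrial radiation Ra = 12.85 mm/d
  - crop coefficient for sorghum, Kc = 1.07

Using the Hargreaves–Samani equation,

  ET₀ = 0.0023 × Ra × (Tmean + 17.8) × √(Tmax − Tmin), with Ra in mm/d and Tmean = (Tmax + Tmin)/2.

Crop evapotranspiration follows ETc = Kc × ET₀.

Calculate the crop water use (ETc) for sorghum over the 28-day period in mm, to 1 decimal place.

87.9 mm

Tmean = (28.7 + 23.6)/2 = 26.15 °C
ET₀ = 0.0023 × 12.85 × (26.15 + 17.8) × √5.1 = 0.0023 × 12.85 × 43.95 × 2.2583 = 2.9334 mm/d
ETc = Kc × ET₀ = 1.07 × 2.9334 = 3.1387 mm/d
Over 28 days: 3.1387 × 28 = 87.884 mm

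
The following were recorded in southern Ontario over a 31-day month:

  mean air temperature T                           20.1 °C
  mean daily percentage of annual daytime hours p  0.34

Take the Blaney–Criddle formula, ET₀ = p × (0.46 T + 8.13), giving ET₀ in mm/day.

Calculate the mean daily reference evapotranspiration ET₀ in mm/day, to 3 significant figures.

5.91 mm/day

ET₀ = 0.34 × (0.46 × 20.1 + 8.13) = 0.34 × 17.376 = 5.9078 mm/d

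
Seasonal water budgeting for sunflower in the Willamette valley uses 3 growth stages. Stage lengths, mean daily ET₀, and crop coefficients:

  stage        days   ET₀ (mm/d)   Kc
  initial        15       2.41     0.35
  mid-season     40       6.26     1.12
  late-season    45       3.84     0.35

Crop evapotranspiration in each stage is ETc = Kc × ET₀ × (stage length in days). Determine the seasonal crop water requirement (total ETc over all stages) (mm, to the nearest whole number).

initial: 0.35 × 2.41 × 15 = 12.65 mm
mid-season: 1.12 × 6.26 × 40 = 280.45 mm
late-season: 0.35 × 3.84 × 45 = 60.48 mm
Seasonal total = 353.58 mm

354 mm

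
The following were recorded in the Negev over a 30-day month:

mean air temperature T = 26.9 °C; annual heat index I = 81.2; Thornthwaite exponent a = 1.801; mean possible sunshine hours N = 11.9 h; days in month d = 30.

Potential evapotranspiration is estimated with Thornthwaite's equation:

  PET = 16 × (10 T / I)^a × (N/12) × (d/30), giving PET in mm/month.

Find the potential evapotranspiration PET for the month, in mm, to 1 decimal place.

137.2 mm

10T/I = 10 × 26.9 / 81.2 = 3.3128
(10T/I)^a = 3.3128^1.801 = 8.6471
Uncorrected PET = 16 × 8.6471 = 138.354 mm
Correction = (N/12)(d/30) = (11.9/12)(30/30) = 0.9917
PET = 138.354 × 0.9917 = 137.206 mm/month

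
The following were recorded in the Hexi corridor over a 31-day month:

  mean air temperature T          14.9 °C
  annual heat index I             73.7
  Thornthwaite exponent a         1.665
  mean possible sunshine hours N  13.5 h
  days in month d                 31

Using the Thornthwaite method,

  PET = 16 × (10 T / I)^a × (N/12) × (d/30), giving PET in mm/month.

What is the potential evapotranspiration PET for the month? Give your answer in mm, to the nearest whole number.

60 mm

10T/I = 10 × 14.9 / 73.7 = 2.0217
(10T/I)^a = 2.0217^1.665 = 3.2286
Uncorrected PET = 16 × 3.2286 = 51.658 mm
Correction = (N/12)(d/30) = (13.5/12)(31/30) = 1.1625
PET = 51.658 × 1.1625 = 60.052 mm/month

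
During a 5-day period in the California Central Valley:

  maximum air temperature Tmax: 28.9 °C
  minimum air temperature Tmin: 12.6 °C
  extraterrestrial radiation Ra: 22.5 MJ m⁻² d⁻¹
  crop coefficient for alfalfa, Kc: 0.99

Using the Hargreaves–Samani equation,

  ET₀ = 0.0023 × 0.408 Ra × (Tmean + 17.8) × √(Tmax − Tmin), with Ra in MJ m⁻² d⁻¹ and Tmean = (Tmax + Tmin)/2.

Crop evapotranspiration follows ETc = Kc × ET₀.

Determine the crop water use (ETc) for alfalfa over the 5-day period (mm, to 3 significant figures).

16.3 mm

Tmean = (28.9 + 12.6)/2 = 20.75 °C
0.408 Ra = 0.408 × 22.5 = 9.1800 mm/d equivalent
ET₀ = 0.0023 × 9.1800 × (20.75 + 17.8) × √16.3 = 0.0023 × 9.1800 × 38.55 × 4.0373 = 3.2861 mm/d
ETc = Kc × ET₀ = 0.99 × 3.2861 = 3.2532 mm/d
Over 5 days: 3.2532 × 5 = 16.266 mm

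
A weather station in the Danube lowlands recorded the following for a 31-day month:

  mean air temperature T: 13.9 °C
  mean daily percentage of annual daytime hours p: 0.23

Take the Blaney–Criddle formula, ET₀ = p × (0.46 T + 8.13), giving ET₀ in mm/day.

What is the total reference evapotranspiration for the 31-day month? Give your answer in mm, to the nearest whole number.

104 mm

ET₀ = 0.23 × (0.46 × 13.9 + 8.13) = 0.23 × 14.524 = 3.3405 mm/d
Monthly total = 3.3405 × 31 = 103.556 mm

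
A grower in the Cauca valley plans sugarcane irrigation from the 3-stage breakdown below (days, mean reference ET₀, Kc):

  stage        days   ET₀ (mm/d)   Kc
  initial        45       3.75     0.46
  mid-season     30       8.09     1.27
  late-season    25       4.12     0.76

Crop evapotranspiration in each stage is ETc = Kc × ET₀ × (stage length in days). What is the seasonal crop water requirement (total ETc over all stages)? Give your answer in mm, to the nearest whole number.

initial: 0.46 × 3.75 × 45 = 77.63 mm
mid-season: 1.27 × 8.09 × 30 = 308.23 mm
late-season: 0.76 × 4.12 × 25 = 78.28 mm
Seasonal total = 464.14 mm

464 mm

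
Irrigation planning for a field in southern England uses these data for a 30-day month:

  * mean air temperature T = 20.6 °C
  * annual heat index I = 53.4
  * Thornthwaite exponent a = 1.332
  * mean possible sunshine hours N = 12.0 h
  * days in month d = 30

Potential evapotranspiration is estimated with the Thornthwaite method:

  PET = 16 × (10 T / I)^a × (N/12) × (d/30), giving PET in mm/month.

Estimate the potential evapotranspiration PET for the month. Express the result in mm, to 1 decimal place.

96.6 mm

10T/I = 10 × 20.6 / 53.4 = 3.8577
(10T/I)^a = 3.8577^1.332 = 6.0393
Uncorrected PET = 16 × 6.0393 = 96.629 mm
Correction = (N/12)(d/30) = (12.0/12)(30/30) = 1.0000
PET = 96.629 × 1.0000 = 96.629 mm/month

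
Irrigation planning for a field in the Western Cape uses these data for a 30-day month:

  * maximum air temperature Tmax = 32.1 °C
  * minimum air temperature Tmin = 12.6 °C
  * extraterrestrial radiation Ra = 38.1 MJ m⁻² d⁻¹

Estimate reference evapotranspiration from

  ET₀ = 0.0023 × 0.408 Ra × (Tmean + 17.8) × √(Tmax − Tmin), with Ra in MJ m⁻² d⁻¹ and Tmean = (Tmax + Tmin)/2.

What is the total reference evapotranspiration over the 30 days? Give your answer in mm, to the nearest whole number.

190 mm

Tmean = (32.1 + 12.6)/2 = 22.35 °C
0.408 Ra = 0.408 × 38.1 = 15.5448 mm/d equivalent
ET₀ = 0.0023 × 15.5448 × (22.35 + 17.8) × √19.5 = 0.0023 × 15.5448 × 40.15 × 4.4159 = 6.3390 mm/d
Over 30 days: 6.3390 × 30 = 190.170 mm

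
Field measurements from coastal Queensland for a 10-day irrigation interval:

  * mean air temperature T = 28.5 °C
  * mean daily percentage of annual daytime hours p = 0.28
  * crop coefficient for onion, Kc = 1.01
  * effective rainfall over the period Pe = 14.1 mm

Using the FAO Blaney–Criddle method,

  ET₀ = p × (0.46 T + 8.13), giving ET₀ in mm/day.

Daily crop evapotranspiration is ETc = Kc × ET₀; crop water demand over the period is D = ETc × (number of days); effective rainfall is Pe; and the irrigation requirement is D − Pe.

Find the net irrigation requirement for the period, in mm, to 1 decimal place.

ET₀ = 0.28 × (0.46 × 28.5 + 8.13) = 0.28 × 21.240 = 5.9472 mm/d
ETc = Kc × ET₀ = 1.01 × 5.9472 = 6.0067 mm/d
Crop demand D = ETc × 10 d = 6.0067 × 10 = 60.067 mm
D − Pe = 60.067 − 14.1 = 45.967 mm

46.0 mm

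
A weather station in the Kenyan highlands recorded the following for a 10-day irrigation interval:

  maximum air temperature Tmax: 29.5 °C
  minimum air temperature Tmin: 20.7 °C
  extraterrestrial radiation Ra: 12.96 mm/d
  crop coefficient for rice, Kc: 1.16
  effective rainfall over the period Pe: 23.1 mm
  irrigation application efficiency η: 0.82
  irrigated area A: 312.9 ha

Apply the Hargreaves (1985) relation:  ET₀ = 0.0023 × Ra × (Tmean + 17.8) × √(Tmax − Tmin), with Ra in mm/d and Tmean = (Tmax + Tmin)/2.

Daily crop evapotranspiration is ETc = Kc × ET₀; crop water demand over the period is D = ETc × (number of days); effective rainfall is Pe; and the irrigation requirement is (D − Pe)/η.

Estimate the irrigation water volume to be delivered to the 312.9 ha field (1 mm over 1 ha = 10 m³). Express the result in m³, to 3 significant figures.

Tmean = (29.5 + 20.7)/2 = 25.10 °C
ET₀ = 0.0023 × 12.96 × (25.10 + 17.8) × √8.8 = 0.0023 × 12.96 × 42.90 × 2.9665 = 3.7935 mm/d
ETc = Kc × ET₀ = 1.16 × 3.7935 = 4.4005 mm/d
Crop demand D = ETc × 10 d = 4.4005 × 10 = 44.005 mm
D − Pe = 44.005 − 23.1 = 20.905 mm
Gross irrigation = 20.905 / 0.82 = 25.494 mm
Volume = 25.494 mm × 312.9 ha × 10 = 79770.7 m³

79800 m³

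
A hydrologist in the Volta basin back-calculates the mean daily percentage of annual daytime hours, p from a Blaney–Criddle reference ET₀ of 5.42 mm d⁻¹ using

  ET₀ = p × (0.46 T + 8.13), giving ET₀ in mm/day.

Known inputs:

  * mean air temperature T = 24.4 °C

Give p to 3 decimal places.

p = ET₀ / (0.46 T + 8.13) = 5.42 / (0.46 × 24.4 + 8.13) = 5.42 / 19.354 = 0.2800

0.280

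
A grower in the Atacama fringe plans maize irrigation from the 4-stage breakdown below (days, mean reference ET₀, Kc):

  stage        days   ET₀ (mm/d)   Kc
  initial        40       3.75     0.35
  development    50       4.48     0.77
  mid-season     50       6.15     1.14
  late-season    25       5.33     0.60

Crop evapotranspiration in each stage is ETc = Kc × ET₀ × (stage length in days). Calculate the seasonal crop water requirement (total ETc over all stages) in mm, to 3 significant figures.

655 mm

initial: 0.35 × 3.75 × 40 = 52.50 mm
development: 0.77 × 4.48 × 50 = 172.48 mm
mid-season: 1.14 × 6.15 × 50 = 350.55 mm
late-season: 0.60 × 5.33 × 25 = 79.95 mm
Seasonal total = 655.48 mm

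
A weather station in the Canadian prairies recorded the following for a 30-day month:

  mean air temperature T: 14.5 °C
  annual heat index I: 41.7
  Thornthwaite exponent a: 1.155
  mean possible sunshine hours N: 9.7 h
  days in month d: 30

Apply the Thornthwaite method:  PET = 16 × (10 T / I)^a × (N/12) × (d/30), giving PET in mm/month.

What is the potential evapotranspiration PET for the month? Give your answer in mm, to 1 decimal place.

54.6 mm

10T/I = 10 × 14.5 / 41.7 = 3.4772
(10T/I)^a = 3.4772^1.155 = 4.2181
Uncorrected PET = 16 × 4.2181 = 67.490 mm
Correction = (N/12)(d/30) = (9.7/12)(30/30) = 0.8083
PET = 67.490 × 0.8083 = 54.552 mm/month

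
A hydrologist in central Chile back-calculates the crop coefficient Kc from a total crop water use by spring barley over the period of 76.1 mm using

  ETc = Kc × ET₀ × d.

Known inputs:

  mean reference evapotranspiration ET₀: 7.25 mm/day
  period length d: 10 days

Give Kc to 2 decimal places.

1.05

ETc = Kc × ET₀ × d  ⇒  Kc = ETc / (ET₀ × d)
Kc = 76.1 / (7.25 × 10) = 76.1 / 72.50 = 1.0497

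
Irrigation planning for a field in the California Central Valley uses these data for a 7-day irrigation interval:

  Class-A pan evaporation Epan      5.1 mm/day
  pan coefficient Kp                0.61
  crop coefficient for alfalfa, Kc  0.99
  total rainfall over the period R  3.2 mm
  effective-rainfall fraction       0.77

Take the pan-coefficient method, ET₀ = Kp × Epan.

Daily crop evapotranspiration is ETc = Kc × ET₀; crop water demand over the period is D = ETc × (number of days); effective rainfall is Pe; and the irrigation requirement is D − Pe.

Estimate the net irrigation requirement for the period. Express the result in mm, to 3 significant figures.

ET₀ = 0.61 × 5.1 = 3.1110 mm/d
ETc = Kc × ET₀ = 0.99 × 3.1110 = 3.0799 mm/d
Crop demand D = ETc × 7 d = 3.0799 × 7 = 21.559 mm
Pe = 0.77 × 3.2 = 2.464 mm
D − Pe = 21.559 − 2.464 = 19.095 mm

19.1 mm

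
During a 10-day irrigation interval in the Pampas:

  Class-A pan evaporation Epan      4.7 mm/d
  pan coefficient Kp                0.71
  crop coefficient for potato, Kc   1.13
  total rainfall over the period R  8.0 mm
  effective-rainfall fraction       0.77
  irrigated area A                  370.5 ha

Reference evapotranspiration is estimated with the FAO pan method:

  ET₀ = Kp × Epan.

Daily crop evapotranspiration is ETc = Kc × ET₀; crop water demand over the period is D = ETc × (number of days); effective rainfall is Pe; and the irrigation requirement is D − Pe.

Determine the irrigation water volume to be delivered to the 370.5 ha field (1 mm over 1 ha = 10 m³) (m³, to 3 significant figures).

117000 m³

ET₀ = 0.71 × 4.7 = 3.3370 mm/d
ETc = Kc × ET₀ = 1.13 × 3.3370 = 3.7708 mm/d
Crop demand D = ETc × 10 d = 3.7708 × 10 = 37.708 mm
Pe = 0.77 × 8.0 = 6.160 mm
D − Pe = 37.708 − 6.160 = 31.548 mm
Volume = 31.548 mm × 370.5 ha × 10 = 116885.3 m³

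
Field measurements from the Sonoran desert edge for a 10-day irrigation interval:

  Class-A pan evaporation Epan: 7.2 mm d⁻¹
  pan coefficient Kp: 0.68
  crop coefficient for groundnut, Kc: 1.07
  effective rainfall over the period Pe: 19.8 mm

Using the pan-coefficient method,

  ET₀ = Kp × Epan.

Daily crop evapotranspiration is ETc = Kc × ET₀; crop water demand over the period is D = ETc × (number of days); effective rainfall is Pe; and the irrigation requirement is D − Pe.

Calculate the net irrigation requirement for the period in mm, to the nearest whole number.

33 mm

ET₀ = 0.68 × 7.2 = 4.8960 mm/d
ETc = Kc × ET₀ = 1.07 × 4.8960 = 5.2387 mm/d
Crop demand D = ETc × 10 d = 5.2387 × 10 = 52.387 mm
D − Pe = 52.387 − 19.8 = 32.587 mm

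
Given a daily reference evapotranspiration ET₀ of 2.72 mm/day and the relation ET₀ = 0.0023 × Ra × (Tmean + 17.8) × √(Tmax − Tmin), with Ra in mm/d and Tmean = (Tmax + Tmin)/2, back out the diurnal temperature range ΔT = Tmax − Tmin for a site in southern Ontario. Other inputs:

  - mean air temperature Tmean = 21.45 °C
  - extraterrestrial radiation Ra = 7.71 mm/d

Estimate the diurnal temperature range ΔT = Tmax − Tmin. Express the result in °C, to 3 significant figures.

√ΔT = ET₀ / [0.0023 × Ra × (Tmean+17.8)] = 2.72 / (0.0023 × 7.71 × 39.25) = 3.9079
ΔT = 3.9079² = 15.272 °C

15.3 °C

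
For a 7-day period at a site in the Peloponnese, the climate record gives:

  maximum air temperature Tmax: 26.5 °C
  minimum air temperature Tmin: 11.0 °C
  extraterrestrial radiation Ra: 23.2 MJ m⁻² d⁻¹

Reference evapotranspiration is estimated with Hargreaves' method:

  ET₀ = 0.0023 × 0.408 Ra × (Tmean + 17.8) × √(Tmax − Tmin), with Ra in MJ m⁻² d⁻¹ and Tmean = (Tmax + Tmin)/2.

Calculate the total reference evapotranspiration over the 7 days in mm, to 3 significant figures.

21.9 mm

Tmean = (26.5 + 11.0)/2 = 18.75 °C
0.408 Ra = 0.408 × 23.2 = 9.4656 mm/d equivalent
ET₀ = 0.0023 × 9.4656 × (18.75 + 17.8) × √15.5 = 0.0023 × 9.4656 × 36.55 × 3.9370 = 3.1328 mm/d
Over 7 days: 3.1328 × 7 = 21.930 mm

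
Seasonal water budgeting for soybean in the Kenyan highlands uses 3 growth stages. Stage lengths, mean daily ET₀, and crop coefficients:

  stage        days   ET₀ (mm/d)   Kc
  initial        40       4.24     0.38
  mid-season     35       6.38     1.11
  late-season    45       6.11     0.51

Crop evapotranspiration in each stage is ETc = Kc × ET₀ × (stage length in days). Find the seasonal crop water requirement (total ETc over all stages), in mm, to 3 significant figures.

initial: 0.38 × 4.24 × 40 = 64.45 mm
mid-season: 1.11 × 6.38 × 35 = 247.86 mm
late-season: 0.51 × 6.11 × 45 = 140.22 mm
Seasonal total = 452.53 mm

453 mm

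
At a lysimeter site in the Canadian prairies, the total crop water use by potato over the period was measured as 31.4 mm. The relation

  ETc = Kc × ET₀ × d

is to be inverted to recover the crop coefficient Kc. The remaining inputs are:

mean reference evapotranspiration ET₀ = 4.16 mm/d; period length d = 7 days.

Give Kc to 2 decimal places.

ETc = Kc × ET₀ × d  ⇒  Kc = ETc / (ET₀ × d)
Kc = 31.4 / (4.16 × 7) = 31.4 / 29.12 = 1.0783

1.08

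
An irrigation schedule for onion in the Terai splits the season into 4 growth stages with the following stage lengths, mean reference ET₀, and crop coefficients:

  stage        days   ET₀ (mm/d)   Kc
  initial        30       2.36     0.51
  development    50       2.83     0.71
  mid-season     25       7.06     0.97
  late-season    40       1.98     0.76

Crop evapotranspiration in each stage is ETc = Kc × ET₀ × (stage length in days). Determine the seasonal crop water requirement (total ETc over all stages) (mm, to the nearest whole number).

initial: 0.51 × 2.36 × 30 = 36.11 mm
development: 0.71 × 2.83 × 50 = 100.47 mm
mid-season: 0.97 × 7.06 × 25 = 171.21 mm
late-season: 0.76 × 1.98 × 40 = 60.19 mm
Seasonal total = 367.98 mm

368 mm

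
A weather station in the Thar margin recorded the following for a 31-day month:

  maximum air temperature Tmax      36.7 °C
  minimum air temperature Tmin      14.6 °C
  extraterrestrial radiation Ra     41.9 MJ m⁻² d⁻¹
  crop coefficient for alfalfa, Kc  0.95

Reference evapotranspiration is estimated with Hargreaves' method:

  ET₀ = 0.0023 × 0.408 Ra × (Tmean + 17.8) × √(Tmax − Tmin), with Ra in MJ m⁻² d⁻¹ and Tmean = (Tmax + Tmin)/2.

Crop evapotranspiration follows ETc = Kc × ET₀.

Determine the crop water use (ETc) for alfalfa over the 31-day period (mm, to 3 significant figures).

Tmean = (36.7 + 14.6)/2 = 25.65 °C
0.408 Ra = 0.408 × 41.9 = 17.0952 mm/d equivalent
ET₀ = 0.0023 × 17.0952 × (25.65 + 17.8) × √22.1 = 0.0023 × 17.0952 × 43.45 × 4.7011 = 8.0314 mm/d
ETc = Kc × ET₀ = 0.95 × 8.0314 = 7.6298 mm/d
Over 31 days: 7.6298 × 31 = 236.524 mm

237 mm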